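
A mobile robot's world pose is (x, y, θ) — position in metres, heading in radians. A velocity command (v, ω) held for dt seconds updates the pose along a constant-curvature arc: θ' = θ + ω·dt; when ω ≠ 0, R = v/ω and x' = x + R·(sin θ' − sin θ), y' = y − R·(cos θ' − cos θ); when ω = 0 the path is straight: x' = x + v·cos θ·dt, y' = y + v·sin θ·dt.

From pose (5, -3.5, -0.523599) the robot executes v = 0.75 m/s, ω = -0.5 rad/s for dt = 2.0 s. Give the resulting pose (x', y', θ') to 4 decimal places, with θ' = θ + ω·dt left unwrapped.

(5.7483, -4.7283, -1.5236)

θ' = -0.5236 + -0.5·2.0 = -1.5236
R = v/ω = 0.75/-0.5 = -1.5000
x' = 5 + -1.5000·(sin -1.5236 − sin -0.5236) = 5.7483
y' = -3.5 − -1.5000·(cos -1.5236 − cos -0.5236) = -4.7283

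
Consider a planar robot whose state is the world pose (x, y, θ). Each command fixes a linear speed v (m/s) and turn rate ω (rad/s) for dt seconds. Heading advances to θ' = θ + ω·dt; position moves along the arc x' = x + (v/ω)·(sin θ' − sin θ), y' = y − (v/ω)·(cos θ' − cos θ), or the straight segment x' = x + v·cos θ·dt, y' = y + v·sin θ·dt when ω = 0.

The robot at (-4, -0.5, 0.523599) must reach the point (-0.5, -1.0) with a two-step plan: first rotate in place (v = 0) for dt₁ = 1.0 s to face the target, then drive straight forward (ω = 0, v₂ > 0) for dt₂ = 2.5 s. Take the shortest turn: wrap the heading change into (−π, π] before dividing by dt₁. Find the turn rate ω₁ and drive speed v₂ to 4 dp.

ω₁ = -0.6655, v₂ = 1.4142

heading to target = atan2(-1−-0.5, -0.5−-4) = -0.1419
Δθ = wrap(-0.1419 − 0.5236) = -0.6655; ω₁ = Δθ/dt₁ = -0.6655
distance = √((-0.5−-4)² + (-1−-0.5)²) = 3.5355; v₂ = distance/dt₂ = 1.4142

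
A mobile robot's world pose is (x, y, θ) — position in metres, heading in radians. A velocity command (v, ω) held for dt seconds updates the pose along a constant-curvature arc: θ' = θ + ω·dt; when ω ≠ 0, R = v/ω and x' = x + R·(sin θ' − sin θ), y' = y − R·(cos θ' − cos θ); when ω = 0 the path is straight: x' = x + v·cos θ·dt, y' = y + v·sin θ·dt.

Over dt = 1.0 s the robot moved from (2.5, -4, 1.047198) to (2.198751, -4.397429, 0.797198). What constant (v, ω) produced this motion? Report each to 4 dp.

v = -0.5000, ω = -0.2500

Δθ = 0.797198 − 1.047198 = -0.250000
ω = Δθ/dt = -0.250000/1.0 = -0.2500
R = −Δy/(cos θ' − cos θ) = 2.0000
v = R·ω = 2.0000·-0.2500 = -0.5000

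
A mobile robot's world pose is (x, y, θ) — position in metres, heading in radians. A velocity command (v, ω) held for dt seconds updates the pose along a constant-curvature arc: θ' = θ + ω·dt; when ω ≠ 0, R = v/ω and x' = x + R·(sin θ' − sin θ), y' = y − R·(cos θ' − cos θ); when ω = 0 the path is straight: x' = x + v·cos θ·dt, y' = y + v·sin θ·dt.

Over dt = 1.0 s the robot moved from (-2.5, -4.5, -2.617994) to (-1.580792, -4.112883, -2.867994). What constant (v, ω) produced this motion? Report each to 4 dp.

v = -1.0000, ω = -0.2500

Δθ = -2.867994 − -2.617994 = -0.250000
ω = Δθ/dt = -0.250000/1.0 = -0.2500
R = Δx/(sin θ' − sin θ) = 4.0000
v = R·ω = 4.0000·-0.2500 = -1.0000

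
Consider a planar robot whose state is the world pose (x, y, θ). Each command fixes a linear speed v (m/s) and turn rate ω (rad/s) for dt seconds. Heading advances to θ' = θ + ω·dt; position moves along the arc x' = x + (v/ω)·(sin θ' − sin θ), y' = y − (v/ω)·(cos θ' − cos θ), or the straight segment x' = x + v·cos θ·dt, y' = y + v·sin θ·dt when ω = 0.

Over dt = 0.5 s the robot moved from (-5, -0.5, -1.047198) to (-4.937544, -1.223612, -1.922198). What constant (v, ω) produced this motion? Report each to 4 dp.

Δθ = -1.922198 − -1.047198 = -0.875000
ω = Δθ/dt = -0.875000/0.5 = -1.7500
R = −Δy/(cos θ' − cos θ) = -0.8571
v = R·ω = -0.8571·-1.7500 = 1.5000

v = 1.5000, ω = -1.7500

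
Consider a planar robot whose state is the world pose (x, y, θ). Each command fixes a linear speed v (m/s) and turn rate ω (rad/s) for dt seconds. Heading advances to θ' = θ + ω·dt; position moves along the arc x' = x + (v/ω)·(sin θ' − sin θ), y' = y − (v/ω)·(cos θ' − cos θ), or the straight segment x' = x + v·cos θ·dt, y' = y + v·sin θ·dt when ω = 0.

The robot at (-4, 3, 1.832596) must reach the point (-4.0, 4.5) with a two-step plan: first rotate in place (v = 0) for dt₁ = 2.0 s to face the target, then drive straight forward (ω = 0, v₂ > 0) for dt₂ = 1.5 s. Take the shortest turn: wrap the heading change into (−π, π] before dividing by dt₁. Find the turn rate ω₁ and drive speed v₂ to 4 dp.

ω₁ = -0.1309, v₂ = 1.0000

heading to target = atan2(4.5−3, -4−-4) = 1.5708
Δθ = wrap(1.5708 − 1.8326) = -0.2618; ω₁ = Δθ/dt₁ = -0.1309
distance = √((-4−-4)² + (4.5−3)²) = 1.5000; v₂ = distance/dt₂ = 1.0000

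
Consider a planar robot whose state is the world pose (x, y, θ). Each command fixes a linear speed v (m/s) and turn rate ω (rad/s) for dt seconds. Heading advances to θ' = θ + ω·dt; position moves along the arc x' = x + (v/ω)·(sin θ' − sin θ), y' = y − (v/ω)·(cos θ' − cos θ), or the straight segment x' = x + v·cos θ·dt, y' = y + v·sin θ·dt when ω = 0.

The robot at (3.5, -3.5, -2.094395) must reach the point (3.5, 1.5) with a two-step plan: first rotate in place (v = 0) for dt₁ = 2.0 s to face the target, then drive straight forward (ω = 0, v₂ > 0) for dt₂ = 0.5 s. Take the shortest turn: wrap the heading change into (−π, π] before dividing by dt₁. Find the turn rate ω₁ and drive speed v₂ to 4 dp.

heading to target = atan2(1.5−-3.5, 3.5−3.5) = 1.5708
Δθ = wrap(1.5708 − -2.0944) = -2.6180; ω₁ = Δθ/dt₁ = -1.3090
distance = √((3.5−3.5)² + (1.5−-3.5)²) = 5.0000; v₂ = distance/dt₂ = 10.0000

ω₁ = -1.3090, v₂ = 10.0000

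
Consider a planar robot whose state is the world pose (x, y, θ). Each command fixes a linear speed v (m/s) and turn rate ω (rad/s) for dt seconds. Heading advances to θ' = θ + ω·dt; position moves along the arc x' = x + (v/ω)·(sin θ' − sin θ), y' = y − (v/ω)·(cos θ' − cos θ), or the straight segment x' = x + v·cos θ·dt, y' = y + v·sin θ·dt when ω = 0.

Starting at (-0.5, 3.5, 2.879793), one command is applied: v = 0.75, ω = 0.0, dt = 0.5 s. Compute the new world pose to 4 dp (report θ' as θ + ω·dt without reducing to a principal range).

θ' = 2.8798 + 0.0·0.5 = 2.8798
ω = 0 → straight: x' = -0.5 + 0.75·cos(2.8798)·0.5 = -0.8622
y' = 3.5 + 0.75·sin(2.8798)·0.5 = 3.5971

(-0.8622, 3.5971, 2.8798)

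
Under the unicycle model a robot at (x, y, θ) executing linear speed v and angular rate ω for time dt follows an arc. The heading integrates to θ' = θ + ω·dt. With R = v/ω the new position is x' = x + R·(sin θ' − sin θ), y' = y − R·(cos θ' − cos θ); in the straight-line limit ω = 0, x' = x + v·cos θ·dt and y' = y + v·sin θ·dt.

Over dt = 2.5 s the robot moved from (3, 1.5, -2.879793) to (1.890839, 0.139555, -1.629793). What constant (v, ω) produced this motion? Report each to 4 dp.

Δθ = -1.629793 − -2.879793 = 1.250000
ω = Δθ/dt = 1.250000/2.5 = 0.5000
R = −Δy/(cos θ' − cos θ) = 1.5000
v = R·ω = 1.5000·0.5000 = 0.7500

v = 0.7500, ω = 0.5000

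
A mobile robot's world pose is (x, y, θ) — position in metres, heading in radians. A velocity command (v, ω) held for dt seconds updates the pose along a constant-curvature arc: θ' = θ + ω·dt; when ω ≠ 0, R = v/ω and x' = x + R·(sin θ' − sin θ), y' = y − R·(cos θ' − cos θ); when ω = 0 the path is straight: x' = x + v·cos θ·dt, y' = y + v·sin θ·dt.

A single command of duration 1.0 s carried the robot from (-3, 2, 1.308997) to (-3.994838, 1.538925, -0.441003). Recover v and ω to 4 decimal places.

v = -1.2500, ω = -1.7500

Δθ = -0.441003 − 1.308997 = -1.750000
ω = Δθ/dt = -1.750000/1.0 = -1.7500
R = Δx/(sin θ' − sin θ) = 0.7143
v = R·ω = 0.7143·-1.7500 = -1.2500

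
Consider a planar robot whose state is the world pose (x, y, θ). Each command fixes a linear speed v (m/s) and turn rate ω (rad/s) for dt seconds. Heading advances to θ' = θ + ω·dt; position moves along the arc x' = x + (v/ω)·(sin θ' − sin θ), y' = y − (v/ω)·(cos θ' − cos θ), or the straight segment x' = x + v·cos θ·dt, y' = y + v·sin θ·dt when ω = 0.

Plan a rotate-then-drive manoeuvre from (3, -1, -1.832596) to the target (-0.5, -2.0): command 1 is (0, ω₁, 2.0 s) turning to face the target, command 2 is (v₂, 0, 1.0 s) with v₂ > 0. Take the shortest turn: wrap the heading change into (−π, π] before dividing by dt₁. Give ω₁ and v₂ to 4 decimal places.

heading to target = atan2(-2−-1, -0.5−3) = -2.8633
Δθ = wrap(-2.8633 − -1.8326) = -1.0307; ω₁ = Δθ/dt₁ = -0.5153
distance = √((-0.5−3)² + (-2−-1)²) = 3.6401; v₂ = distance/dt₂ = 3.6401

ω₁ = -0.5153, v₂ = 3.6401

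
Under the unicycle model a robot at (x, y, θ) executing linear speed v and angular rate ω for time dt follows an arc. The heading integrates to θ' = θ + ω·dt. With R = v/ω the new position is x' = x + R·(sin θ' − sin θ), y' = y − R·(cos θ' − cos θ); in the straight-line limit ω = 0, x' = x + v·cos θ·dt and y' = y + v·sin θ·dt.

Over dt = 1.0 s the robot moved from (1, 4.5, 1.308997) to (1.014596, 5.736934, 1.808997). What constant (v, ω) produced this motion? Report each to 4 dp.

Δθ = 1.808997 − 1.308997 = 0.500000
ω = Δθ/dt = 0.500000/1.0 = 0.5000
R = −Δy/(cos θ' − cos θ) = 2.5000
v = R·ω = 2.5000·0.5000 = 1.2500

v = 1.2500, ω = 0.5000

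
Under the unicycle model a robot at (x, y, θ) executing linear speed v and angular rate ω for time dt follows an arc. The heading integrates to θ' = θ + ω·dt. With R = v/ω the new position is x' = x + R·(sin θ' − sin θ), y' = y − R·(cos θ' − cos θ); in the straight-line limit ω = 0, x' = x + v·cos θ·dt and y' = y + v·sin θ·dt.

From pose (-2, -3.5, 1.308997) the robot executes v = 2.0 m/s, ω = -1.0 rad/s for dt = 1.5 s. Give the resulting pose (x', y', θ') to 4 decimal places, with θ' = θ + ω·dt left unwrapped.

θ' = 1.3090 + -1.0·1.5 = -0.1910
R = v/ω = 2.0/-1.0 = -2.0000
x' = -2 + -2.0000·(sin -0.1910 − sin 1.3090) = 0.3115
y' = -3.5 − -2.0000·(cos -0.1910 − cos 1.3090) = -2.0540

(0.3115, -2.0540, -0.1910)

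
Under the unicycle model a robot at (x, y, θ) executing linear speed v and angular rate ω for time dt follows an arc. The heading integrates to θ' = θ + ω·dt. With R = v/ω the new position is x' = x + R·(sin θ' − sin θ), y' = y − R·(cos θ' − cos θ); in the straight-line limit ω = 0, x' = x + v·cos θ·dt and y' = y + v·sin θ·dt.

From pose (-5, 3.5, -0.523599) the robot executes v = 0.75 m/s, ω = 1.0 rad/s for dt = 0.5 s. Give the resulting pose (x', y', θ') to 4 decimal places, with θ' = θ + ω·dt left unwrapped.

(-4.6427, 3.3997, -0.0236)

θ' = -0.5236 + 1.0·0.5 = -0.0236
R = v/ω = 0.75/1.0 = 0.7500
x' = -5 + 0.7500·(sin -0.0236 − sin -0.5236) = -4.6427
y' = 3.5 − 0.7500·(cos -0.0236 − cos -0.5236) = 3.3997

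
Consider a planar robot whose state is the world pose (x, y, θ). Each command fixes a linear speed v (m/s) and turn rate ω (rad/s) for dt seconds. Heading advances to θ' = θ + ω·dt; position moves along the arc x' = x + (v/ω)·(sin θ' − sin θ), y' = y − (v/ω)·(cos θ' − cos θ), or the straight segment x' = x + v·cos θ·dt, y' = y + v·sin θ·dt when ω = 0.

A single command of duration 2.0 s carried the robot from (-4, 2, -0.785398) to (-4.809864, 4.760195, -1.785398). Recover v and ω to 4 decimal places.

v = -1.5000, ω = -0.5000

Δθ = -1.785398 − -0.785398 = -1.000000
ω = Δθ/dt = -1.000000/2.0 = -0.5000
R = −Δy/(cos θ' − cos θ) = 3.0000
v = R·ω = 3.0000·-0.5000 = -1.5000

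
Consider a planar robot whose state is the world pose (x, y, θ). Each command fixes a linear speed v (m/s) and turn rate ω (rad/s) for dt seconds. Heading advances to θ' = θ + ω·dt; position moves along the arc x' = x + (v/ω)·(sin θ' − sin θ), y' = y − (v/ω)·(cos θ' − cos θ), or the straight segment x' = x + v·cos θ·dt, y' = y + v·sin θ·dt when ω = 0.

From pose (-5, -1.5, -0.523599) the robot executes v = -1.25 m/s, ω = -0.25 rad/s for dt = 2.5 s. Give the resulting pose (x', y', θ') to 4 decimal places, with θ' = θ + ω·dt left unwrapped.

(-7.0610, 0.7813, -1.1486)

θ' = -0.5236 + -0.25·2.5 = -1.1486
R = v/ω = -1.25/-0.25 = 5.0000
x' = -5 + 5.0000·(sin -1.1486 − sin -0.5236) = -7.0610
y' = -1.5 − 5.0000·(cos -1.1486 − cos -0.5236) = 0.7813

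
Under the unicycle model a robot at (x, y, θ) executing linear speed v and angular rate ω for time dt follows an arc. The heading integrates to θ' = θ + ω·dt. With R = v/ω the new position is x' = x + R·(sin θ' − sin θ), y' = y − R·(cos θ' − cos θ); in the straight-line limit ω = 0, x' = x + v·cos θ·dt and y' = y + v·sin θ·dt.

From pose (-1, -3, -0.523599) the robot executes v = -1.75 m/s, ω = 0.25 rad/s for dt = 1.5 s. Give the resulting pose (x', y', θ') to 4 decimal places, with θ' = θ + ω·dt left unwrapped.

(-3.4636, -2.1393, -0.1486)

θ' = -0.5236 + 0.25·1.5 = -0.1486
R = v/ω = -1.75/0.25 = -7.0000
x' = -1 + -7.0000·(sin -0.1486 − sin -0.5236) = -3.4636
y' = -3 − -7.0000·(cos -0.1486 − cos -0.5236) = -2.1393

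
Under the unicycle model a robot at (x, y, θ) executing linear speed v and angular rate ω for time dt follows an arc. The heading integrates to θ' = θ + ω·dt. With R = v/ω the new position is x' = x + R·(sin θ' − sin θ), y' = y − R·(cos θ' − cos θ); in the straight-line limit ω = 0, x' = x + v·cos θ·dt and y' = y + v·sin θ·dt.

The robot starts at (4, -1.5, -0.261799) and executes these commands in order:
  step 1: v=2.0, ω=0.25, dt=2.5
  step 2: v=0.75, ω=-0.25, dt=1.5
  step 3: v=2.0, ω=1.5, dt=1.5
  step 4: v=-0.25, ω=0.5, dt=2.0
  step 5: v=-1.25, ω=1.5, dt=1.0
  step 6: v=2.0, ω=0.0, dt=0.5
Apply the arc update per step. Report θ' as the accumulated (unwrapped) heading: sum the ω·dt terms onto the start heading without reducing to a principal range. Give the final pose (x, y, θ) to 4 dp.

step 1: θ'=0.3632 (R=8.0000) → pose (8.9127, -1.2507, 0.3632)
step 2: θ'=-0.0118 (R=-3.0000) → pose (10.0139, -1.0552, -0.0118)
step 3: θ'=2.2382 (R=1.3333) → pose (11.0769, 1.1033, 2.2382)
step 4: θ'=3.2382 (R=-0.5000) → pose (11.5178, 0.9151, 3.2382)
step 5: θ'=4.7382 (R=-0.8333) → pose (12.2705, 1.7661, 4.7382)
step 6: θ'=4.7382 (straight) → pose (12.2963, 0.7664, 4.7382)

(12.2963, 0.7664, 4.7382)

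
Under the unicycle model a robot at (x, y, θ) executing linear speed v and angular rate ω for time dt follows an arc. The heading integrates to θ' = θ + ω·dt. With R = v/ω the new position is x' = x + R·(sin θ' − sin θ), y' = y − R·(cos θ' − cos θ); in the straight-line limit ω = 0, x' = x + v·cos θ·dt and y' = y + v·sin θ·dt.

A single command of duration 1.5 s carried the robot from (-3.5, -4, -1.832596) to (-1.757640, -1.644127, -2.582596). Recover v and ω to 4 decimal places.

Δθ = -2.582596 − -1.832596 = -0.750000
ω = Δθ/dt = -0.750000/1.5 = -0.5000
R = −Δy/(cos θ' − cos θ) = 4.0000
v = R·ω = 4.0000·-0.5000 = -2.0000

v = -2.0000, ω = -0.5000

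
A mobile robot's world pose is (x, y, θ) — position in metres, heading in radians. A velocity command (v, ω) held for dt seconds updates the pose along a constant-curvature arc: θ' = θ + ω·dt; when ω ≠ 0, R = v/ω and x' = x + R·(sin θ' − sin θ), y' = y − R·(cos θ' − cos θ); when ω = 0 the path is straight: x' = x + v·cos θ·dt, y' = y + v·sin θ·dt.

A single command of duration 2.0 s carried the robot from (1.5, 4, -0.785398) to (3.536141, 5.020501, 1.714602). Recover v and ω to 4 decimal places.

v = 1.5000, ω = 1.2500

Δθ = 1.714602 − -0.785398 = 2.500000
ω = Δθ/dt = 2.500000/2.0 = 1.2500
R = Δx/(sin θ' − sin θ) = 1.2000
v = R·ω = 1.2000·1.2500 = 1.5000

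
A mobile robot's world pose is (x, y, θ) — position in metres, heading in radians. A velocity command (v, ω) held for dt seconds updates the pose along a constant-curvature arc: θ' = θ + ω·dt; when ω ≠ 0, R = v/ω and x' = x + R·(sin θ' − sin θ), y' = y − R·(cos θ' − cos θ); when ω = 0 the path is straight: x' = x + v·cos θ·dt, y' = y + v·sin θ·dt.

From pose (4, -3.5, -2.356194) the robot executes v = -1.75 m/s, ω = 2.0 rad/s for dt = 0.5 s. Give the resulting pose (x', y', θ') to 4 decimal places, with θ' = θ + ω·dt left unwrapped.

θ' = -2.3562 + 2.0·0.5 = -1.3562
R = v/ω = -1.75/2.0 = -0.8750
x' = 4 + -0.8750·(sin -1.3562 − sin -2.3562) = 4.2362
y' = -3.5 − -0.8750·(cos -1.3562 − cos -2.3562) = -2.6949

(4.2362, -2.6949, -1.3562)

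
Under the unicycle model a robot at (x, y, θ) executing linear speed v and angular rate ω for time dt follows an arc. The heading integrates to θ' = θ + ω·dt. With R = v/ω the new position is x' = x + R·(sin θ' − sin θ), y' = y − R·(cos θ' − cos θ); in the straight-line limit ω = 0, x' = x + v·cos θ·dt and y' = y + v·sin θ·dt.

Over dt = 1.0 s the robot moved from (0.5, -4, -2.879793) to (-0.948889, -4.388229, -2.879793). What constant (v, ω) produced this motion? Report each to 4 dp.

Δθ = -2.879793 − -2.879793 = 0.000000
ω = Δθ/dt = 0.000000/1.0 = 0.0000
ω = 0 → v = (Δx·cos θ + Δy·sin θ)/dt = 1.5000

v = 1.5000, ω = 0.0000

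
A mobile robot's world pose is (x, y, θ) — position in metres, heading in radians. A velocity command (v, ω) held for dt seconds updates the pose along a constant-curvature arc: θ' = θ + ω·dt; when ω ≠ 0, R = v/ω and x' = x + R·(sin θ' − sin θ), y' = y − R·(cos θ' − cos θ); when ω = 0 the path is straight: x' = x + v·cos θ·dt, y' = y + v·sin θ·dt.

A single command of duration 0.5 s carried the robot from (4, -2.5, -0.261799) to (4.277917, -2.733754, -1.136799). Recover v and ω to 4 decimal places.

v = 0.7500, ω = -1.7500

Δθ = -1.136799 − -0.261799 = -0.875000
ω = Δθ/dt = -0.875000/0.5 = -1.7500
R = Δx/(sin θ' − sin θ) = -0.4286
v = R·ω = -0.4286·-1.7500 = 0.7500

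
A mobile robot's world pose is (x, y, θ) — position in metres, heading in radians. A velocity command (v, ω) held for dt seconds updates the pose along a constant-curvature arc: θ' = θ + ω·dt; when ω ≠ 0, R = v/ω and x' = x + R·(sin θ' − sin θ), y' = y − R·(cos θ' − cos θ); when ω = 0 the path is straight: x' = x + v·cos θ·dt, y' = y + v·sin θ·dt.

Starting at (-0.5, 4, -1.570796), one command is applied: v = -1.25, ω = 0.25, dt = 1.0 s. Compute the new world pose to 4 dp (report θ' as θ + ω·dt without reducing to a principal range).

θ' = -1.5708 + 0.25·1.0 = -1.3208
R = v/ω = -1.25/0.25 = -5.0000
x' = -0.5 + -5.0000·(sin -1.3208 − sin -1.5708) = -0.6554
y' = 4 − -5.0000·(cos -1.3208 − cos -1.5708) = 5.2370

(-0.6554, 5.2370, -1.3208)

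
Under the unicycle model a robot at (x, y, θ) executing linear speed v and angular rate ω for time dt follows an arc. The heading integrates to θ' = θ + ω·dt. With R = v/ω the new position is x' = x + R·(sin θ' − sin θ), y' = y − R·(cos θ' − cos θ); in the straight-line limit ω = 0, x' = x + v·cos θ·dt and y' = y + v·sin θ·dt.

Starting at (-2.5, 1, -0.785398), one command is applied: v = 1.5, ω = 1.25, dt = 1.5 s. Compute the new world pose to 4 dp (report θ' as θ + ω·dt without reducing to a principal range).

(-0.5877, 1.2931, 1.0896)

θ' = -0.7854 + 1.25·1.5 = 1.0896
R = v/ω = 1.5/1.25 = 1.2000
x' = -2.5 + 1.2000·(sin 1.0896 − sin -0.7854) = -0.5877
y' = 1 − 1.2000·(cos 1.0896 − cos -0.7854) = 1.2931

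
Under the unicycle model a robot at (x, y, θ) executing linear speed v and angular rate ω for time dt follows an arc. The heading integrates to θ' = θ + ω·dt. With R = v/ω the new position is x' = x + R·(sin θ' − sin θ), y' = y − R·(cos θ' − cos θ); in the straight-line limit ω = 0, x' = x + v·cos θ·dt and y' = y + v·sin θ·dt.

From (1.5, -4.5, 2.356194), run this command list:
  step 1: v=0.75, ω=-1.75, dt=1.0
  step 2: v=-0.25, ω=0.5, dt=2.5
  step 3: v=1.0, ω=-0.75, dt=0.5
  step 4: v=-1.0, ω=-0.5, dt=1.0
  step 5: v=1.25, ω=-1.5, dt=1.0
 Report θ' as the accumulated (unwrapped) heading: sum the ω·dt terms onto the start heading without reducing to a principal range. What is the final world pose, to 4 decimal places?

(2.0916, -4.5745, -0.5188)

step 1: θ'=0.6062 (R=-0.4286) → pose (1.5589, -3.8447, 0.6062)
step 2: θ'=1.8562 (R=-0.5000) → pose (1.3640, -4.3964, 1.8562)
step 3: θ'=1.4812 (R=-1.3333) → pose (1.3154, -3.9017, 1.4812)
step 4: θ'=0.9812 (R=2.0000) → pose (0.9857, -4.8348, 0.9812)
step 5: θ'=-0.5188 (R=-0.8333) → pose (2.0916, -4.5745, -0.5188)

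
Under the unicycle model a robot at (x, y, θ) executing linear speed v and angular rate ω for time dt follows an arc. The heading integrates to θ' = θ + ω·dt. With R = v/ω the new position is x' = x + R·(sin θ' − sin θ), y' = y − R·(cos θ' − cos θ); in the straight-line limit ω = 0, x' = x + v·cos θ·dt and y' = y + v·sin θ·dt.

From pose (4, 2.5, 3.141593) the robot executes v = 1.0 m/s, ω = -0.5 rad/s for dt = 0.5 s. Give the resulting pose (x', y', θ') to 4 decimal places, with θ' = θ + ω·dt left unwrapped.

θ' = 3.1416 + -0.5·0.5 = 2.8916
R = v/ω = 1.0/-0.5 = -2.0000
x' = 4 + -2.0000·(sin 2.8916 − sin 3.1416) = 3.5052
y' = 2.5 − -2.0000·(cos 2.8916 − cos 3.1416) = 2.5622

(3.5052, 2.5622, 2.8916)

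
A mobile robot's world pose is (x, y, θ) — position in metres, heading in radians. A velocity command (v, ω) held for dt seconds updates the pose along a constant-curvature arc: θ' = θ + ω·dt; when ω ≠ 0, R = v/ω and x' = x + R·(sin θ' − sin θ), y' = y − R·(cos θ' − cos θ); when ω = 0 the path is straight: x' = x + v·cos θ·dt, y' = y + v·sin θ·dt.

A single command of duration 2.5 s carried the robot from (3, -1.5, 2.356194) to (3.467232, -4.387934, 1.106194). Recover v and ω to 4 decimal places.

Δθ = 1.106194 − 2.356194 = -1.250000
ω = Δθ/dt = -1.250000/2.5 = -0.5000
R = −Δy/(cos θ' − cos θ) = 2.5000
v = R·ω = 2.5000·-0.5000 = -1.2500

v = -1.2500, ω = -0.5000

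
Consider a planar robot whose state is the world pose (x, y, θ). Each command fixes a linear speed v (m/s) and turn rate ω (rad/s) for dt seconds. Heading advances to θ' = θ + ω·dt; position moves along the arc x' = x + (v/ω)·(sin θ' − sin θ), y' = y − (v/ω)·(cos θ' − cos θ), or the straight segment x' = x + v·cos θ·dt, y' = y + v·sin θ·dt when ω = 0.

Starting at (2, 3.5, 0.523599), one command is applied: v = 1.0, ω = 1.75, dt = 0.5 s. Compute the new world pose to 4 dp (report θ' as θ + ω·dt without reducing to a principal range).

θ' = 0.5236 + 1.75·0.5 = 1.3986
R = v/ω = 1.0/1.75 = 0.5714
x' = 2 + 0.5714·(sin 1.3986 − sin 0.5236) = 2.2773
y' = 3.5 − 0.5714·(cos 1.3986 − cos 0.5236) = 3.8970

(2.2773, 3.8970, 1.3986)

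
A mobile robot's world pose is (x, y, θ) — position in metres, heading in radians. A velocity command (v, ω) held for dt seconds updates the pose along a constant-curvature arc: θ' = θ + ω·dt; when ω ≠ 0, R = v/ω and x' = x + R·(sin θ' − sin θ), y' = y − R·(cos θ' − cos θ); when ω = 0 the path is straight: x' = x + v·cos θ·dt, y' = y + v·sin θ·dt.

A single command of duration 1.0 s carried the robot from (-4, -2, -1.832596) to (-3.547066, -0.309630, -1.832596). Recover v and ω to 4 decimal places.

v = -1.7500, ω = 0.0000

Δθ = -1.832596 − -1.832596 = 0.000000
ω = Δθ/dt = 0.000000/1.0 = 0.0000
ω = 0 → v = (Δx·cos θ + Δy·sin θ)/dt = -1.7500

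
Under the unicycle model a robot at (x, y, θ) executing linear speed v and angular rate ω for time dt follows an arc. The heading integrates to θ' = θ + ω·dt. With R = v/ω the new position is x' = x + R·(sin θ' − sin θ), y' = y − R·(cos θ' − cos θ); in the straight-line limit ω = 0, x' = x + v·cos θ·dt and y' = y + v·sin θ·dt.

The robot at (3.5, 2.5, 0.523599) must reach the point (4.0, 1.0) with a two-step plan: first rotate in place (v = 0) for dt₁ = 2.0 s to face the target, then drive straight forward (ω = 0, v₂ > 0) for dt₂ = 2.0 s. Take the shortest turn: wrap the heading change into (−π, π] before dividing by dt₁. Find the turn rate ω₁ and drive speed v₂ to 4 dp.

heading to target = atan2(1−2.5, 4−3.5) = -1.2490
Δθ = wrap(-1.2490 − 0.5236) = -1.7726; ω₁ = Δθ/dt₁ = -0.8863
distance = √((4−3.5)² + (1−2.5)²) = 1.5811; v₂ = distance/dt₂ = 0.7906

ω₁ = -0.8863, v₂ = 0.7906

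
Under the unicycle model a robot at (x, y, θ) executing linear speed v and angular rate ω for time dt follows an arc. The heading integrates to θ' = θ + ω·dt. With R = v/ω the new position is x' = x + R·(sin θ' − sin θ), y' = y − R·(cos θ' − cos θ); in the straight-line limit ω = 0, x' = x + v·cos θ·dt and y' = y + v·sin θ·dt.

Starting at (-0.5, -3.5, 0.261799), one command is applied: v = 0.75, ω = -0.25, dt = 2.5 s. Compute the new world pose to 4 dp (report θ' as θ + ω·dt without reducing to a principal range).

(1.3423, -3.5935, -0.3632)

θ' = 0.2618 + -0.25·2.5 = -0.3632
R = v/ω = 0.75/-0.25 = -3.0000
x' = -0.5 + -3.0000·(sin -0.3632 − sin 0.2618) = 1.3423
y' = -3.5 − -3.0000·(cos -0.3632 − cos 0.2618) = -3.5935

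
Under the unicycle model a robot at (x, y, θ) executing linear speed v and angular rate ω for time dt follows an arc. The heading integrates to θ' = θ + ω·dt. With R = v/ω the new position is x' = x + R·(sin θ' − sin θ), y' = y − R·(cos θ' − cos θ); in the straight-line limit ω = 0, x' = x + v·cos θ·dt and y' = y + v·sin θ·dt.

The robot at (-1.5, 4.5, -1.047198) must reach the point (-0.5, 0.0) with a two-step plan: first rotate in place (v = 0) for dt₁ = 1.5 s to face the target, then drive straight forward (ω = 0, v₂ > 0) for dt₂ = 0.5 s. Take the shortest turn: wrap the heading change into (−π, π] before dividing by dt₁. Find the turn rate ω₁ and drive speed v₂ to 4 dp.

ω₁ = -0.2033, v₂ = 9.2195

heading to target = atan2(0−4.5, -0.5−-1.5) = -1.3521
Δθ = wrap(-1.3521 − -1.0472) = -0.3049; ω₁ = Δθ/dt₁ = -0.2033
distance = √((-0.5−-1.5)² + (0−4.5)²) = 4.6098; v₂ = distance/dt₂ = 9.2195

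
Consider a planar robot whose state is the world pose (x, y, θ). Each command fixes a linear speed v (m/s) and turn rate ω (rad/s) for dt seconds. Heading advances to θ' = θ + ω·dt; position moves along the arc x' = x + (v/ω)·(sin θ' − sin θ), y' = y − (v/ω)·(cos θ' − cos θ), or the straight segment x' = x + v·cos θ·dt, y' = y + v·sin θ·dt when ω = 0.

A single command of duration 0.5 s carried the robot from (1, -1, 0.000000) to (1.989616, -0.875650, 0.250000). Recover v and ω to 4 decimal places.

Δθ = 0.250000 − 0.000000 = 0.250000
ω = Δθ/dt = 0.250000/0.5 = 0.5000
R = Δx/(sin θ' − sin θ) = 4.0000
v = R·ω = 4.0000·0.5000 = 2.0000

v = 2.0000, ω = 0.5000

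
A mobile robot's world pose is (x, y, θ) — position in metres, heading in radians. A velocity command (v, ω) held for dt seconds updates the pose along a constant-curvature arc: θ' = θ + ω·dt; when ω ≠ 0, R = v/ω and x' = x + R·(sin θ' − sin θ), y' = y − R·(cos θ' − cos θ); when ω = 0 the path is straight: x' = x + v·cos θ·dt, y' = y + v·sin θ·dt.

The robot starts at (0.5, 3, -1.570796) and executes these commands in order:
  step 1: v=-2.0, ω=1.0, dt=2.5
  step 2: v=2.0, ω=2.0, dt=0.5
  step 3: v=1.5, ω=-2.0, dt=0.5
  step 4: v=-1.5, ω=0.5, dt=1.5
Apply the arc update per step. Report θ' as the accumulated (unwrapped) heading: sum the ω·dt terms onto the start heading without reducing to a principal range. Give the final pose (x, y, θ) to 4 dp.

step 1: θ'=0.9292 (R=-2.0000) → pose (-3.1023, 4.1969, 0.9292)
step 2: θ'=1.9292 (R=1.0000) → pose (-2.9670, 5.1462, 1.9292)
step 3: θ'=0.9292 (R=-0.7500) → pose (-2.8655, 5.8581, 0.9292)
step 4: θ'=1.6792 (R=-3.0000) → pose (-3.4444, 3.7381, 1.6792)

(-3.4444, 3.7381, 1.6792)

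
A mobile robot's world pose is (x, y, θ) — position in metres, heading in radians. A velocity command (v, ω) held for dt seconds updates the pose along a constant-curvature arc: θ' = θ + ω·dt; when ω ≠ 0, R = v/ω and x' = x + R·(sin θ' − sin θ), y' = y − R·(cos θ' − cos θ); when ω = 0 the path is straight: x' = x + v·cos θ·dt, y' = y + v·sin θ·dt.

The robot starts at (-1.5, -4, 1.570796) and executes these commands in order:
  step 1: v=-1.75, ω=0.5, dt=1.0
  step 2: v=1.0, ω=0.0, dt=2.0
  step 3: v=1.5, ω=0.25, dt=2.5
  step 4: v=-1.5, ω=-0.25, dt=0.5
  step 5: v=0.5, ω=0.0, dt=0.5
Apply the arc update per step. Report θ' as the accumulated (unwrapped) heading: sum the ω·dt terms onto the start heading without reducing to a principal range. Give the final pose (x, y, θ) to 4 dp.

step 1: θ'=2.0708 (R=-3.5000) → pose (-1.0715, -5.6780, 2.0708)
step 2: θ'=2.0708 (straight) → pose (-2.0304, -3.9228, 2.0708)
step 3: θ'=2.6958 (R=6.0000) → pose (-4.7088, -1.3858, 2.6958)
step 4: θ'=2.5708 (R=6.0000) → pose (-4.0541, -1.7506, 2.5708)
step 5: θ'=2.5708 (straight) → pose (-4.2644, -1.6155, 2.5708)

(-4.2644, -1.6155, 2.5708)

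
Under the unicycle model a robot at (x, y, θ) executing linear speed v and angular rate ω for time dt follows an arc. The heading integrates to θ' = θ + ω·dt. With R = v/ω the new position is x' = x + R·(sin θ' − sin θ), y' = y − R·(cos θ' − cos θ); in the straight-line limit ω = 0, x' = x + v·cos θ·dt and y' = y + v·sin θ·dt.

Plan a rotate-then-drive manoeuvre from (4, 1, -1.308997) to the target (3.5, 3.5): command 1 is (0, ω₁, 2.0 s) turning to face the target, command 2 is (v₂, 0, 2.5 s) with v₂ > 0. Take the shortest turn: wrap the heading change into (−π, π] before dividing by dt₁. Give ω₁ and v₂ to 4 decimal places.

heading to target = atan2(3.5−1, 3.5−4) = 1.7682
Δθ = wrap(1.7682 − -1.3090) = 3.0772; ω₁ = Δθ/dt₁ = 1.5386
distance = √((3.5−4)² + (3.5−1)²) = 2.5495; v₂ = distance/dt₂ = 1.0198

ω₁ = 1.5386, v₂ = 1.0198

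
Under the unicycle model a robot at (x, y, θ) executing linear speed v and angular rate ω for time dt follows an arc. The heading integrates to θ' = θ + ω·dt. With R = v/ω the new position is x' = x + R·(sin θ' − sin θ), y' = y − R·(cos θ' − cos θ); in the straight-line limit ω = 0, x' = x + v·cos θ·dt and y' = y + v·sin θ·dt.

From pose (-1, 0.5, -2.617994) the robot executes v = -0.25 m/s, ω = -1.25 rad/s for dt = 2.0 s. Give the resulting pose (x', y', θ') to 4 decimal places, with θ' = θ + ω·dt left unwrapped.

θ' = -2.6180 + -1.25·2.0 = -5.1180
R = v/ω = -0.25/-1.25 = 0.2000
x' = -1 + 0.2000·(sin -5.1180 − sin -2.6180) = -0.7162
y' = 0.5 − 0.2000·(cos -5.1180 − cos -2.6180) = 0.2479

(-0.7162, 0.2479, -5.1180)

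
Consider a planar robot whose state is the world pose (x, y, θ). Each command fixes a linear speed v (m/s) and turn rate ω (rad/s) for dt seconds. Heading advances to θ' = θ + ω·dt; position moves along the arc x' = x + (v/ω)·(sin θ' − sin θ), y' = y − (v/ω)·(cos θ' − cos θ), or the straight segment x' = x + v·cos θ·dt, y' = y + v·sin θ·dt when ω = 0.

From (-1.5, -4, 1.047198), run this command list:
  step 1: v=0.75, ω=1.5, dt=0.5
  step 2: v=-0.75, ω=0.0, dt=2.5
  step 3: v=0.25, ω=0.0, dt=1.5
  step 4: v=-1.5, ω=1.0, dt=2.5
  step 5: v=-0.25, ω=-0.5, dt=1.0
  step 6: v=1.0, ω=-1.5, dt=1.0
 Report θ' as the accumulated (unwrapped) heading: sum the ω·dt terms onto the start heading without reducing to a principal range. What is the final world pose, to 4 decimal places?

(0.9731, -5.0875, 2.2972)

step 1: θ'=1.7972 (R=0.5000) → pose (-1.4458, -3.6378, 1.7972)
step 2: θ'=1.7972 (straight) → pose (-1.0249, -5.4649, 1.7972)
step 3: θ'=1.7972 (straight) → pose (-1.1091, -5.0995, 1.7972)
step 4: θ'=4.2972 (R=-1.5000) → pose (1.7252, -5.3678, 4.2972)
step 5: θ'=3.7972 (R=0.5000) → pose (1.8779, -5.1732, 3.7972)
step 6: θ'=2.2972 (R=-0.6667) → pose (0.9731, -5.0875, 2.2972)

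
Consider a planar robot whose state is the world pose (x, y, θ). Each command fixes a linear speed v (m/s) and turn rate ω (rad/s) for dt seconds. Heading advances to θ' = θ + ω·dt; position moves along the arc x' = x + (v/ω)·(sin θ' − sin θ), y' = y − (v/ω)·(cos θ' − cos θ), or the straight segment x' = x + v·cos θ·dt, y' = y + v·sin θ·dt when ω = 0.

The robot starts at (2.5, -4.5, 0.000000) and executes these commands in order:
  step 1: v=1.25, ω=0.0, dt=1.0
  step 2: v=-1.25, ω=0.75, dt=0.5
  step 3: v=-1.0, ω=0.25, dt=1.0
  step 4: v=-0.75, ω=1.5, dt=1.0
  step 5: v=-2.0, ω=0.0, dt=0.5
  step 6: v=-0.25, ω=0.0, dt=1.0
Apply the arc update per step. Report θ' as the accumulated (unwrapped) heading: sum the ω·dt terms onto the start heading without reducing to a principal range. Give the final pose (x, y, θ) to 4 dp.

(2.7895, -6.8255, 2.1250)

step 1: θ'=0.0000 (straight) → pose (3.7500, -4.5000, 0.0000)
step 2: θ'=0.3750 (R=-1.6667) → pose (3.1395, -4.6158, 0.3750)
step 3: θ'=0.6250 (R=-4.0000) → pose (2.2642, -5.0940, 0.6250)
step 4: θ'=2.1250 (R=-0.5000) → pose (2.1316, -5.7626, 2.1250)
step 5: θ'=2.1250 (straight) → pose (2.6579, -6.6129, 2.1250)
step 6: θ'=2.1250 (straight) → pose (2.7895, -6.8255, 2.1250)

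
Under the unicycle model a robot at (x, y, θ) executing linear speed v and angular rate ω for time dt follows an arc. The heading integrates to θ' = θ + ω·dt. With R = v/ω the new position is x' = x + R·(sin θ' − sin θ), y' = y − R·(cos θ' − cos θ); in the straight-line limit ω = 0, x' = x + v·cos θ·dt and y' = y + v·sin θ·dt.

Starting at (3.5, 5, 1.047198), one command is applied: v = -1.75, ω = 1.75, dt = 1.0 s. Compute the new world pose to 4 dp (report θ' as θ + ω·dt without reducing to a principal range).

θ' = 1.0472 + 1.75·1.0 = 2.7972
R = v/ω = -1.75/1.75 = -1.0000
x' = 3.5 + -1.0000·(sin 2.7972 − sin 1.0472) = 4.0284
y' = 5 − -1.0000·(cos 2.7972 − cos 1.0472) = 3.5587

(4.0284, 3.5587, 2.7972)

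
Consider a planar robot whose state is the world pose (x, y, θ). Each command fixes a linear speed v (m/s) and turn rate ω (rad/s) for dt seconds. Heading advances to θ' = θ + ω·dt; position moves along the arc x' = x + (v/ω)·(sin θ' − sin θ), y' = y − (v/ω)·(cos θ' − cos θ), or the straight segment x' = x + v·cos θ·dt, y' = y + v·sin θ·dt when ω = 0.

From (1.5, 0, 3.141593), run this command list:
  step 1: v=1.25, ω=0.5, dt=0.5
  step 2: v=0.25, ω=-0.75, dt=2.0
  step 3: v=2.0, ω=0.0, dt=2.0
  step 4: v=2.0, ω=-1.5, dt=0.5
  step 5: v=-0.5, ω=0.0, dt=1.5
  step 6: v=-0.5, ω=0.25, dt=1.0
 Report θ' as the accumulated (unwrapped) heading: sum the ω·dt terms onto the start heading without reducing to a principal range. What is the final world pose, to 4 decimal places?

step 1: θ'=3.3916 (R=2.5000) → pose (0.8815, -0.0777, 3.3916)
step 2: θ'=1.8916 (R=-0.3333) → pose (0.4827, 0.1401, 1.8916)
step 3: θ'=1.8916 (straight) → pose (-0.7786, 3.9361, 1.8916)
step 4: θ'=1.1416 (R=-1.3333) → pose (-0.7257, 4.9114, 1.1416)
step 5: θ'=1.1416 (straight) → pose (-1.0378, 4.2294, 1.1416)
step 6: θ'=1.3916 (R=-2.0000) → pose (-1.1872, 3.7536, 1.3916)

(-1.1872, 3.7536, 1.3916)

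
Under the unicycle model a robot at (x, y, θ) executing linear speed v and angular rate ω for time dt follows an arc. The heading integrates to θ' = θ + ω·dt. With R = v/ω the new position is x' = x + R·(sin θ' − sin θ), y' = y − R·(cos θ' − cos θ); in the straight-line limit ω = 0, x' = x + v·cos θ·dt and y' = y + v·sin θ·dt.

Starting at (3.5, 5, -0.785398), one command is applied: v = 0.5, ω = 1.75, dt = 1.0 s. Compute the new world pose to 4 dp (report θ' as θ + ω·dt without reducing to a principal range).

θ' = -0.7854 + 1.75·1.0 = 0.9646
R = v/ω = 0.5/1.75 = 0.2857
x' = 3.5 + 0.2857·(sin 0.9646 − sin -0.7854) = 3.9368
y' = 5 − 0.2857·(cos 0.9646 − cos -0.7854) = 5.0392

(3.9368, 5.0392, 0.9646)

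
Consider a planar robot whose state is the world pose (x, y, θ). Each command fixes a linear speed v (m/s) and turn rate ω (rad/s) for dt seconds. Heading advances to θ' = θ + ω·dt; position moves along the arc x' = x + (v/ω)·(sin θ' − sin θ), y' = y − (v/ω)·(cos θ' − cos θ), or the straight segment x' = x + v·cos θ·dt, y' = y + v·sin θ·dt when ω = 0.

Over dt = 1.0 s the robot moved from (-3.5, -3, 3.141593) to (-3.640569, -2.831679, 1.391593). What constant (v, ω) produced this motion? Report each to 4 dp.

Δθ = 1.391593 − 3.141593 = -1.750000
ω = Δθ/dt = -1.750000/1.0 = -1.7500
R = −Δy/(cos θ' − cos θ) = -0.1429
v = R·ω = -0.1429·-1.7500 = 0.2500

v = 0.2500, ω = -1.7500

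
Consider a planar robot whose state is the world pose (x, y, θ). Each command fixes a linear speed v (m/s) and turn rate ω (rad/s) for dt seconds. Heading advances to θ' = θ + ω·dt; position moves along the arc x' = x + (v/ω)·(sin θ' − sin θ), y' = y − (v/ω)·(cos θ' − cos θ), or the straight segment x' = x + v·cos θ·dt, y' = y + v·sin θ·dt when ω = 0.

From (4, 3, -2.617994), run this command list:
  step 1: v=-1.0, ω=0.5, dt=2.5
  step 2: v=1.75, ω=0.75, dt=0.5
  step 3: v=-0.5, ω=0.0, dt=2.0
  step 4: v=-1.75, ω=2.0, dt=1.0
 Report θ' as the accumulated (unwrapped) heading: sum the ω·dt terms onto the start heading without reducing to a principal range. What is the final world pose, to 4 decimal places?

(3.2713, 5.1578, 1.0070)

step 1: θ'=-1.3680 (R=-2.0000) → pose (4.9590, 5.1349, -1.3680)
step 2: θ'=-0.9930 (R=2.3333) → pose (5.2900, 4.3304, -0.9930)
step 3: θ'=-0.9930 (straight) → pose (4.7438, 5.1681, -0.9930)
step 4: θ'=1.0070 (R=-0.8750) → pose (3.2713, 5.1578, 1.0070)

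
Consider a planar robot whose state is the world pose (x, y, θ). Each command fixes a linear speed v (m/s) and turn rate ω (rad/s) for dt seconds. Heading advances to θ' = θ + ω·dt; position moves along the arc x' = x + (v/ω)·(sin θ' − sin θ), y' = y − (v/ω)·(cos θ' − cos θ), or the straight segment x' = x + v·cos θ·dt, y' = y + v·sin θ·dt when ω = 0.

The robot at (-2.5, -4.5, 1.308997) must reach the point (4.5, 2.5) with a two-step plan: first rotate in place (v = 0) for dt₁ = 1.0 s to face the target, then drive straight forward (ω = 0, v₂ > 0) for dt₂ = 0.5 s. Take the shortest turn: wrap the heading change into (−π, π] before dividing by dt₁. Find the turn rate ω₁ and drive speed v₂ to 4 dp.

heading to target = atan2(2.5−-4.5, 4.5−-2.5) = 0.7854
Δθ = wrap(0.7854 − 1.3090) = -0.5236; ω₁ = Δθ/dt₁ = -0.5236
distance = √((4.5−-2.5)² + (2.5−-4.5)²) = 9.8995; v₂ = distance/dt₂ = 19.7990

ω₁ = -0.5236, v₂ = 19.7990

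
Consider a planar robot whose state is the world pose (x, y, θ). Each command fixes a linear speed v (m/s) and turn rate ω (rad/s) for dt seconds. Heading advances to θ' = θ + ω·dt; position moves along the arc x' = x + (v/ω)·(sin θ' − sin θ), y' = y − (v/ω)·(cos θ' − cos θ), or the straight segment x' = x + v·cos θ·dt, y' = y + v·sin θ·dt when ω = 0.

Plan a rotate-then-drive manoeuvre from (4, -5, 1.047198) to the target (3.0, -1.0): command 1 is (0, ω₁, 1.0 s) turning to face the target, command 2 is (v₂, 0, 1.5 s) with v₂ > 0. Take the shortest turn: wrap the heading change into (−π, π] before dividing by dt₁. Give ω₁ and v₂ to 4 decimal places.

heading to target = atan2(-1−-5, 3−4) = 1.8158
Δθ = wrap(1.8158 − 1.0472) = 0.7686; ω₁ = Δθ/dt₁ = 0.7686
distance = √((3−4)² + (-1−-5)²) = 4.1231; v₂ = distance/dt₂ = 2.7487

ω₁ = 0.7686, v₂ = 2.7487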